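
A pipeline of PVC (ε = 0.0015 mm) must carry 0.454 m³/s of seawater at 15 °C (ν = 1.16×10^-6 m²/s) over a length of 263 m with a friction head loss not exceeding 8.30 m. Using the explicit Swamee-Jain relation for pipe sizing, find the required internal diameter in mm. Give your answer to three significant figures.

Swamee-Jain (Type III): D = 0.66·[ε^1.25·(LQ²/(gh_f))^4.75 + ν·Q^9.4·(L/(gh_f))^5.2]^0.04
LQ²/(gh_f) = 0.6658; L/(gh_f) = 3.230
Term 1 = ε^1.25·(…)^4.75 = 7.60×10^-9; Term 2 = ν·Q^9.4·(…)^5.2 = 3.08×10^-7
D = 0.66·(7.60×10^-9 + 3.08×10^-7)^0.04 = 0.3627 m = 363 mm
Check: V = 4.39 m/s, Re = 1.37×10^6, f = 0.01114, h_f = 7.95 m ≈ 8.30 m ✓

D ≈ 363 mm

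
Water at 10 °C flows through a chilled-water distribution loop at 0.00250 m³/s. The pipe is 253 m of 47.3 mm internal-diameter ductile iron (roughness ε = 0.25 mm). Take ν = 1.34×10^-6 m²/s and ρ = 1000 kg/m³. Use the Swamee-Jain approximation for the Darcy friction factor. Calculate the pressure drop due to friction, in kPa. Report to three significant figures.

Δp ≈ 179 kPa

V = 4Q/(πD²) = 4·0.00250/(π·0.0473²) = 1.423 m/s
Re = VD/ν = 1.423·0.0473/1.34×10^-6 = 5.02×10^4 → turbulent
ε/D = 0.25/47.3 = 0.00529
Swamee-Jain: f = 0.03298
h_f = f(L/D)V²/(2g) = 0.03298·(253/0.0473)·1.423²/(2·9.81) = 18.20 m
Δp = ρg·h_f = 1000·9.81·18.20 = 178.6 kPa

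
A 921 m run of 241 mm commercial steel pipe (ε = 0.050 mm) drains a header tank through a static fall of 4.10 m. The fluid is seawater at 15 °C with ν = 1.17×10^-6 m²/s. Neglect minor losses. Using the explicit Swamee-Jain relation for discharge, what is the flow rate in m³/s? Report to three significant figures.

Q ≈ 0.0510 m³/s

Swamee-Jain (Type II): Q = -0.965·√(gD⁵h_f/L)·ln[ε/(3.7D) + √(3.17ν²L/(gD³h_f))]
√(gD⁵h_f/L) = √(9.81·0.241⁵·4.10/921) = 0.005959
ε/(3.7D) = 5.61×10^-5; √(3.17ν²L/(gD³h_f)) = 8.43×10^-5
Q = -0.965·0.005959·ln(1.403×10^-4) = 0.05101 m³/s
Check: V = 1.12 m/s, Re = 2.30×10^5, f = 0.01688, h_f = 4.11 m ≈ 4.10 m ✓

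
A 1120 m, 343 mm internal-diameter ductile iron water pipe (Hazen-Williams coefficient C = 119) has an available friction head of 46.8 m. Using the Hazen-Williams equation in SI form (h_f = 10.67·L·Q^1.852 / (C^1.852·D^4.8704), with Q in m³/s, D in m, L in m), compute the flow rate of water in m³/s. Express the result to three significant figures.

Rearranging: Q = [h_f·C^1.852·D^4.8704 / (10.67·L)]^(1/1.852)
Q = [46.8·119^1.852·0.343^4.8704 / (10.67·1120)]^0.540 = 0.3579 m³/s

Q ≈ 0.358 m³/s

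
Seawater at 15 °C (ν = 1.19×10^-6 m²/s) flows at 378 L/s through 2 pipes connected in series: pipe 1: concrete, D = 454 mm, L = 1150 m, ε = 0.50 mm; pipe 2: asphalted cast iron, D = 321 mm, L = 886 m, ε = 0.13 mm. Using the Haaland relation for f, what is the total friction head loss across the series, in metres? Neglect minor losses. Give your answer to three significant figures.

Pipe 1: V = 2.335 m/s, Re = 8.91×10^5, ε/D = 0.00110, f = 0.02042, h_1 = f(L/D)V²/2g = 14.38 m
Pipe 2: V = 4.671 m/s, Re = 1.26×10^6, ε/D = 4.05×10^-4, f = 0.01638, h_2 = f(L/D)V²/2g = 50.27 m
Series → Q common, losses add: H = Σh = 64.65 m

H ≈ 64.6 m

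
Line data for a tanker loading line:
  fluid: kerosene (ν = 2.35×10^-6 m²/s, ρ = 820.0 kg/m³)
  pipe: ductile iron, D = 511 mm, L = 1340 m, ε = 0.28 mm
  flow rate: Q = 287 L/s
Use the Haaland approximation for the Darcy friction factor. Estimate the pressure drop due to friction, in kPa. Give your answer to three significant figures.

V = 4Q/(πD²) = 4·0.287/(π·0.511²) = 1.399 m/s
Re = VD/ν = 1.399·0.511/2.35×10^-6 = 3.04×10^5 → turbulent
ε/D = 0.28/511 = 5.48×10^-4
Haaland: f = 0.01833
h_f = f(L/D)V²/(2g) = 0.01833·(1340/0.511)·1.399²/(2·9.81) = 4.798 m
Δp = ρg·h_f = 820.0·9.81·4.798 = 38.60 kPa

Δp ≈ 38.6 kPa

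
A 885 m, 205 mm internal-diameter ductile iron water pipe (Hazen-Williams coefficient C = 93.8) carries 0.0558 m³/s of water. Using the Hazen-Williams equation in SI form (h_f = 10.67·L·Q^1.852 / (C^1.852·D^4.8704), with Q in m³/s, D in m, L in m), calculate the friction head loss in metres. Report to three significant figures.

h_f = 10.67·885·0.0558^1.852 / (93.8^1.852·0.205^4.8704) = 22.56 m

h_f ≈ 22.6 m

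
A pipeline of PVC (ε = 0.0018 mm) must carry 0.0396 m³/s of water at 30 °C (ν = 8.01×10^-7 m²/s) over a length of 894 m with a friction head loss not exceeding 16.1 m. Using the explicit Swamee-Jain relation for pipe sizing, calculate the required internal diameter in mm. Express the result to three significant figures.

Swamee-Jain (Type III): D = 0.66·[ε^1.25·(LQ²/(gh_f))^4.75 + ν·Q^9.4·(L/(gh_f))^5.2]^0.04
LQ²/(gh_f) = 0.008876; L/(gh_f) = 5.660
Term 1 = ε^1.25·(…)^4.75 = 1.18×10^-17; Term 2 = ν·Q^9.4·(…)^5.2 = 4.33×10^-16
D = 0.66·(1.18×10^-17 + 4.33×10^-16)^0.04 = 0.1605 m = 161 mm
Check: V = 1.96 m/s, Re = 3.92×10^5, f = 0.01383, h_f = 15.0 m ≈ 16.1 m ✓

D ≈ 161 mm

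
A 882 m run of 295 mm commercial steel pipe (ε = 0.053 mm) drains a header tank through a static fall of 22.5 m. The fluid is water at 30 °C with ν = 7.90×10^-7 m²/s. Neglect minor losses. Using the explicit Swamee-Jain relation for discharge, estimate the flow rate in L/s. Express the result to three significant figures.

Swamee-Jain (Type II): Q = -0.965·√(gD⁵h_f/L)·ln[ε/(3.7D) + √(3.17ν²L/(gD³h_f))]
√(gD⁵h_f/L) = √(9.81·0.295⁵·22.5/882) = 0.02365
ε/(3.7D) = 4.86×10^-5; √(3.17ν²L/(gD³h_f)) = 1.75×10^-5
Q = -0.965·0.02365·ln(6.611×10^-5) = 0.2196 m³/s
Check: V = 3.21 m/s, Re = 1.20×10^6, f = 0.01439, h_f = 22.6 m ≈ 22.5 m ✓

Q ≈ 220 L/s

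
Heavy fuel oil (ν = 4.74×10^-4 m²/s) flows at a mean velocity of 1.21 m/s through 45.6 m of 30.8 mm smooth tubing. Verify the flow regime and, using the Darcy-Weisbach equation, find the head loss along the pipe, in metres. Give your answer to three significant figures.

Re = VD/ν = 1.21·0.03080/4.74×10^-4 = 78.6 → laminar (Re < 2300)
f = 64/Re = 0.8140
h_f = f(L/D)V²/(2g) = 0.8140·(45.6/0.03080)·1.21²/(2·9.81) = 89.93 m

h_f ≈ 89.9 m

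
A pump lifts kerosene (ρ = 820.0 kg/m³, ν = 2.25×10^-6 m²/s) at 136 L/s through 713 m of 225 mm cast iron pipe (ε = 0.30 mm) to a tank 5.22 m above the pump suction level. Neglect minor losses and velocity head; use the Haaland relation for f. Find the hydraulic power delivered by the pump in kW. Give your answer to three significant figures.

V = 4Q/(πD²) = 3.420 m/s; Re = 3.42×10^5; ε/D = 0.00133; f = 0.02175
h_f = f(L/D)V²/2g = 41.09 m
Total head H = z + h_f = 5.22 + 41.09 = 46.31 m
P_hyd = ρgQH = 820.0·9.81·0.136·46.31 = 50.66 kW

P_hyd ≈ 50.7 kW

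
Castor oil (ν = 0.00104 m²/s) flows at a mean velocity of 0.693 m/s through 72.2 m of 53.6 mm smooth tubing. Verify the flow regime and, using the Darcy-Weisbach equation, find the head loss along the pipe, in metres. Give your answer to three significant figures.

h_f ≈ 59.1 m

Re = VD/ν = 0.693·0.05360/0.00104 = 35.7 → laminar (Re < 2300)
f = 64/Re = 1.792
h_f = f(L/D)V²/(2g) = 1.792·(72.2/0.05360)·0.693²/(2·9.81) = 59.08 m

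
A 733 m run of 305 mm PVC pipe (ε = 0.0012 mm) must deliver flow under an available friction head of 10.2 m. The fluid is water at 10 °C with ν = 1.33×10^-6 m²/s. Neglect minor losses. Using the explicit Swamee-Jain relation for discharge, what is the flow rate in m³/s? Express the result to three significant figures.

Q ≈ 0.186 m³/s

Swamee-Jain (Type II): Q = -0.965·√(gD⁵h_f/L)·ln[ε/(3.7D) + √(3.17ν²L/(gD³h_f))]
√(gD⁵h_f/L) = √(9.81·0.305⁵·10.2/733) = 0.01898
ε/(3.7D) = 1.06×10^-6; √(3.17ν²L/(gD³h_f)) = 3.80×10^-5
Q = -0.965·0.01898·ln(3.911×10^-5) = 0.1859 m³/s
Check: V = 2.54 m/s, Re = 5.84×10^5, f = 0.01281, h_f = 10.2 m ≈ 10.2 m ✓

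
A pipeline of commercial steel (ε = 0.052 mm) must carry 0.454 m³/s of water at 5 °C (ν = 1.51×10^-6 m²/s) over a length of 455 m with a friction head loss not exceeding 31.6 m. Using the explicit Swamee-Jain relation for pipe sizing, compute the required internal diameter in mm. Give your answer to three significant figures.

Swamee-Jain (Type III): D = 0.66·[ε^1.25·(LQ²/(gh_f))^4.75 + ν·Q^9.4·(L/(gh_f))^5.2]^0.04
LQ²/(gh_f) = 0.3025; L/(gh_f) = 1.468
Term 1 = ε^1.25·(…)^4.75 = 1.51×10^-8; Term 2 = ν·Q^9.4·(…)^5.2 = 6.64×10^-9
D = 0.66·(1.51×10^-8 + 6.64×10^-9)^0.04 = 0.3259 m = 326 mm
Check: V = 5.44 m/s, Re = 1.17×10^6, f = 0.01416, h_f = 29.9 m ≈ 31.6 m ✓

D ≈ 326 mm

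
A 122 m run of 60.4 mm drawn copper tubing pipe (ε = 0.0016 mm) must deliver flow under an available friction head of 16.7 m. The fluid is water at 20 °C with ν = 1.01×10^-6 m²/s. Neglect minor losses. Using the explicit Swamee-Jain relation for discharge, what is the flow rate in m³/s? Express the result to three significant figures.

Swamee-Jain (Type II): Q = -0.965·√(gD⁵h_f/L)·ln[ε/(3.7D) + √(3.17ν²L/(gD³h_f))]
√(gD⁵h_f/L) = √(9.81·0.0604⁵·16.7/122) = 0.001039
ε/(3.7D) = 7.16×10^-6; √(3.17ν²L/(gD³h_f)) = 1.05×10^-4
Q = -0.965·0.001039·ln(1.117×10^-4) = 0.009123 m³/s
Check: V = 3.18 m/s, Re = 1.90×10^5, f = 0.01592, h_f = 16.6 m ≈ 16.7 m ✓

Q ≈ 0.00912 m³/s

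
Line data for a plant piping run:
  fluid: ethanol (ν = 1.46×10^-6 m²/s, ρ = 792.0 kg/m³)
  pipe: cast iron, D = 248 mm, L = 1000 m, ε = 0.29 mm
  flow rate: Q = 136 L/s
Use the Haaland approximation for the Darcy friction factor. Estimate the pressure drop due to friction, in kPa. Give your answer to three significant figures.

V = 4Q/(πD²) = 4·0.136/(π·0.248²) = 2.815 m/s
Re = VD/ν = 2.815·0.248/1.46×10^-6 = 4.78×10^5 → turbulent
ε/D = 0.29/248 = 0.00117
Haaland: f = 0.02093
h_f = f(L/D)V²/(2g) = 0.02093·(1000/0.248)·2.815²/(2·9.81) = 34.10 m
Δp = ρg·h_f = 792.0·9.81·34.10 = 265.0 kPa

Δp ≈ 265 kPa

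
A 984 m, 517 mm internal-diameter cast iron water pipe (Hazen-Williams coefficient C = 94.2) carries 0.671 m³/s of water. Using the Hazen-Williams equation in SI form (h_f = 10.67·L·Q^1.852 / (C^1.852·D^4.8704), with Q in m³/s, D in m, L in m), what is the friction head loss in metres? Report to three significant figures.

h_f = 10.67·984·0.671^1.852 / (94.2^1.852·0.517^4.8704) = 27.52 m

h_f ≈ 27.5 m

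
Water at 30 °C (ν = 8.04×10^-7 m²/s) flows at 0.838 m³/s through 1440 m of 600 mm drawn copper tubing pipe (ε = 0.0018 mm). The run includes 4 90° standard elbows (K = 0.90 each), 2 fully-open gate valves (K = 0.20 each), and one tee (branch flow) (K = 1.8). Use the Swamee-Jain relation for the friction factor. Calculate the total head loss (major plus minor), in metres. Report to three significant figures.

V = 4Q/(πD²) = 2.964 m/s; V²/2g = 0.4477 m
Re = 2.21×10^6, ε/D = 3.00×10^-6 → f = 0.01032 (Swamee-Jain)
Major: h_f = f(L/D)·V²/2g = 0.01032·2400·0.4477 = 11.09 m
Minor: ΣK = 5.80; h_m = ΣK·V²/2g = 2.597 m
Total H_L = 11.09 + 2.597 = 13.69 m

H_L ≈ 13.7 m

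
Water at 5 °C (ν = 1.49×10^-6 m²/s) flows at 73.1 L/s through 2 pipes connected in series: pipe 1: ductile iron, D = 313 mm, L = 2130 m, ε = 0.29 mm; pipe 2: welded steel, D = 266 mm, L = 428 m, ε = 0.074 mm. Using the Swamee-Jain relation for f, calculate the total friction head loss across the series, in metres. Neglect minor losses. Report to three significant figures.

H ≈ 9.00 m

Pipe 1: V = 0.9500 m/s, Re = 2.00×10^5, ε/D = 9.27×10^-4, f = 0.02090, h_1 = f(L/D)V²/2g = 6.543 m
Pipe 2: V = 1.315 m/s, Re = 2.35×10^5, ε/D = 2.78×10^-4, f = 0.01734, h_2 = f(L/D)V²/2g = 2.460 m
Series → Q common, losses add: H = Σh = 9.003 m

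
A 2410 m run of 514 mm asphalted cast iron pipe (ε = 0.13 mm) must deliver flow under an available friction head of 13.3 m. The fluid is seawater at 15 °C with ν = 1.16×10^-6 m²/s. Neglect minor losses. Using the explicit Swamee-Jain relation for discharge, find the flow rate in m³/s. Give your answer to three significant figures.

Swamee-Jain (Type II): Q = -0.965·√(gD⁵h_f/L)·ln[ε/(3.7D) + √(3.17ν²L/(gD³h_f))]
√(gD⁵h_f/L) = √(9.81·0.514⁵·13.3/2410) = 0.04407
ε/(3.7D) = 6.84×10^-5; √(3.17ν²L/(gD³h_f)) = 2.41×10^-5
Q = -0.965·0.04407·ln(9.244×10^-5) = 0.3950 m³/s
Check: V = 1.90 m/s, Re = 8.44×10^5, f = 0.01545, h_f = 13.4 m ≈ 13.3 m ✓

Q ≈ 0.395 m³/s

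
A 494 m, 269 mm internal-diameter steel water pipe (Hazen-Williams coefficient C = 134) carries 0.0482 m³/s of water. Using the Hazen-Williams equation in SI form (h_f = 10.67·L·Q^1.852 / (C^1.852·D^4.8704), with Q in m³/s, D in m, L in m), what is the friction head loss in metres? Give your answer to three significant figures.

h_f ≈ 1.32 m

h_f = 10.67·494·0.0482^1.852 / (134^1.852·0.269^4.8704) = 1.321 m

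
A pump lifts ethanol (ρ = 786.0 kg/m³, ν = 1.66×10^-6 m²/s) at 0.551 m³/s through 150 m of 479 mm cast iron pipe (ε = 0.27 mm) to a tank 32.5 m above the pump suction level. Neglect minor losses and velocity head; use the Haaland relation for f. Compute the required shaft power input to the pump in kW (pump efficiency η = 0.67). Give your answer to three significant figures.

P_shaft ≈ 223 kW

V = 4Q/(πD²) = 3.058 m/s; Re = 8.82×10^5; ε/D = 5.64×10^-4; f = 0.01765
h_f = f(L/D)V²/2g = 2.633 m
Total head H = z + h_f = 32.5 + 2.633 = 35.13 m
P_hyd = ρgQH = 786.0·9.81·0.551·35.13 = 149.3 kW
P_shaft = P_hyd/η = 149.3/0.67 = 222.8 kW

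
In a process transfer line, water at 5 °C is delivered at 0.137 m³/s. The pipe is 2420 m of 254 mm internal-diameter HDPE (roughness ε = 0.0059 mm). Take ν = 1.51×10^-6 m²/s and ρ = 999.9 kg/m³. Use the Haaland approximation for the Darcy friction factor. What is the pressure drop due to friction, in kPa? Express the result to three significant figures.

V = 4Q/(πD²) = 4·0.137/(π·0.254²) = 2.704 m/s
Re = VD/ν = 2.704·0.254/1.51×10^-6 = 4.55×10^5 → turbulent
ε/D = 0.0059/254 = 2.32×10^-5
Haaland: f = 0.01355
h_f = f(L/D)V²/(2g) = 0.01355·(2420/0.254)·2.704²/(2·9.81) = 48.09 m
Δp = ρg·h_f = 999.9·9.81·48.09 = 471.7 kPa

Δp ≈ 472 kPa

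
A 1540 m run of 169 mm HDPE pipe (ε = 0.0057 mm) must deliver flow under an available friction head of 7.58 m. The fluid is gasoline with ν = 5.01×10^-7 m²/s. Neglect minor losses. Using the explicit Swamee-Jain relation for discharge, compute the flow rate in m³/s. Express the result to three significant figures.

Q ≈ 0.0239 m³/s

Swamee-Jain (Type II): Q = -0.965·√(gD⁵h_f/L)·ln[ε/(3.7D) + √(3.17ν²L/(gD³h_f))]
√(gD⁵h_f/L) = √(9.81·0.169⁵·7.58/1540) = 0.002580
ε/(3.7D) = 9.12×10^-6; √(3.17ν²L/(gD³h_f)) = 5.84×10^-5
Q = -0.965·0.002580·ln(6.754×10^-5) = 0.02391 m³/s
Check: V = 1.07 m/s, Re = 3.60×10^5, f = 0.01433, h_f = 7.56 m ≈ 7.58 m ✓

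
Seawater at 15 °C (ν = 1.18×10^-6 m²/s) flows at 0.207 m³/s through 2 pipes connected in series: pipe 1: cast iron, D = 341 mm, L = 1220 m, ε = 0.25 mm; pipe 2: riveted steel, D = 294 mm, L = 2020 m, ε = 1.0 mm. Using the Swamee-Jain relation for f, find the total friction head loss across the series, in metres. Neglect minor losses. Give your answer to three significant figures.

Pipe 1: V = 2.267 m/s, Re = 6.55×10^5, ε/D = 7.33×10^-4, f = 0.01892, h_1 = f(L/D)V²/2g = 17.72 m
Pipe 2: V = 3.049 m/s, Re = 7.60×10^5, ε/D = 0.00340, f = 0.02736, h_2 = f(L/D)V²/2g = 89.08 m
Series → Q common, losses add: H = Σh = 106.8 m

H ≈ 107 m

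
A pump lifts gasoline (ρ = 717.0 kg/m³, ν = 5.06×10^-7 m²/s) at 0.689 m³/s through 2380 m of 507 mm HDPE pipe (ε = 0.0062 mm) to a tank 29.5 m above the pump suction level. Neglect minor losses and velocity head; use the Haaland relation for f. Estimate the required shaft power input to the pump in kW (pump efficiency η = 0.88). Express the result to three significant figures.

V = 4Q/(πD²) = 3.413 m/s; Re = 3.42×10^6; ε/D = 1.22×10^-5; f = 0.01003
h_f = f(L/D)V²/2g = 27.96 m
Total head H = z + h_f = 29.5 + 27.96 = 57.46 m
P_hyd = ρgQH = 717.0·9.81·0.689·57.46 = 278.5 kW
P_shaft = P_hyd/η = 278.5/0.88 = 316.4 kW

P_shaft ≈ 316 kW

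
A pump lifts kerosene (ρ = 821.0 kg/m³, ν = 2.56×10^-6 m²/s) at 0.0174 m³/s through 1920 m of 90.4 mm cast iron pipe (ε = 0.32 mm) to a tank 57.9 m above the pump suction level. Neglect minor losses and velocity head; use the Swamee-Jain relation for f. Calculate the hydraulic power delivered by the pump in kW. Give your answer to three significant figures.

P_hyd ≈ 40.3 kW

V = 4Q/(πD²) = 2.711 m/s; Re = 9.57×10^4; ε/D = 0.00354; f = 0.02890
h_f = f(L/D)V²/2g = 229.9 m
Total head H = z + h_f = 57.9 + 229.9 = 287.8 m
P_hyd = ρgQH = 821.0·9.81·0.0174·287.8 = 40.34 kW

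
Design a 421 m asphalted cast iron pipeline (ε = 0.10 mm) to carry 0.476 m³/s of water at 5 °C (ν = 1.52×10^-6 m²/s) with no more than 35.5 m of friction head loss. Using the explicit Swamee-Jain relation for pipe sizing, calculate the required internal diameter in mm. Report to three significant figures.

Swamee-Jain (Type III): D = 0.66·[ε^1.25·(LQ²/(gh_f))^4.75 + ν·Q^9.4·(L/(gh_f))^5.2]^0.04
LQ²/(gh_f) = 0.2739; L/(gh_f) = 1.209
Term 1 = ε^1.25·(…)^4.75 = 2.13×10^-8; Term 2 = ν·Q^9.4·(…)^5.2 = 3.80×10^-9
D = 0.66·(2.13×10^-8 + 3.80×10^-9)^0.04 = 0.3277 m = 328 mm
Check: V = 5.64 m/s, Re = 1.22×10^6, f = 0.01568, h_f = 32.7 m ≈ 35.5 m ✓

D ≈ 328 mm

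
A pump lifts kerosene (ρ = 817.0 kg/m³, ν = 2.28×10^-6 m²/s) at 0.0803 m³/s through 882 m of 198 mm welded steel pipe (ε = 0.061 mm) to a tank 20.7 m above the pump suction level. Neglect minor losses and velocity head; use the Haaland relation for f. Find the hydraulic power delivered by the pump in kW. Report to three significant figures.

V = 4Q/(πD²) = 2.608 m/s; Re = 2.26×10^5; ε/D = 3.08×10^-4; f = 0.01732
h_f = f(L/D)V²/2g = 26.75 m
Total head H = z + h_f = 20.7 + 26.75 = 47.45 m
P_hyd = ρgQH = 817.0·9.81·0.0803·47.45 = 30.54 kW

P_hyd ≈ 30.5 kW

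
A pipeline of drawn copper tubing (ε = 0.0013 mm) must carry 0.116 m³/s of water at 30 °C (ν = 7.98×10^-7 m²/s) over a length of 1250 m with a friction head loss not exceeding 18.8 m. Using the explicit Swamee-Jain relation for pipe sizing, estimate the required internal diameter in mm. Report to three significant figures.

D ≈ 249 mm

Swamee-Jain (Type III): D = 0.66·[ε^1.25·(LQ²/(gh_f))^4.75 + ν·Q^9.4·(L/(gh_f))^5.2]^0.04
LQ²/(gh_f) = 0.09120; L/(gh_f) = 6.778
Term 1 = ε^1.25·(…)^4.75 = 5.04×10^-13; Term 2 = ν·Q^9.4·(…)^5.2 = 2.69×10^-11
D = 0.66·(5.04×10^-13 + 2.69×10^-11)^0.04 = 0.2495 m = 249 mm
Check: V = 2.37 m/s, Re = 7.42×10^5, f = 0.01232, h_f = 17.7 m ≈ 18.8 m ✓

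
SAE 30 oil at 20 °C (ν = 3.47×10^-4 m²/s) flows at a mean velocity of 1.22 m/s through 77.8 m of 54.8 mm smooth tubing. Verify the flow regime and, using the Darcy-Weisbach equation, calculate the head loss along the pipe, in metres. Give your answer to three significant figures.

h_f ≈ 35.8 m

Re = VD/ν = 1.22·0.05480/3.47×10^-4 = 193 → laminar (Re < 2300)
f = 64/Re = 0.3322
h_f = f(L/D)V²/(2g) = 0.3322·(77.8/0.05480)·1.22²/(2·9.81) = 35.78 m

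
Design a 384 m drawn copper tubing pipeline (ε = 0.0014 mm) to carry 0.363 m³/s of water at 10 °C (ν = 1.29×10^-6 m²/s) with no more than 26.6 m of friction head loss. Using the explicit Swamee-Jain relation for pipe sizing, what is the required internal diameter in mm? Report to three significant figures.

Swamee-Jain (Type III): D = 0.66·[ε^1.25·(LQ²/(gh_f))^4.75 + ν·Q^9.4·(L/(gh_f))^5.2]^0.04
LQ²/(gh_f) = 0.1939; L/(gh_f) = 1.472
Term 1 = ε^1.25·(…)^4.75 = 1.99×10^-11; Term 2 = ν·Q^9.4·(…)^5.2 = 7.02×10^-10
D = 0.66·(1.99×10^-11 + 7.02×10^-10)^0.04 = 0.2844 m = 284 mm
Check: V = 5.72 m/s, Re = 1.26×10^6, f = 0.01131, h_f = 25.4 m ≈ 26.6 m ✓

D ≈ 284 mm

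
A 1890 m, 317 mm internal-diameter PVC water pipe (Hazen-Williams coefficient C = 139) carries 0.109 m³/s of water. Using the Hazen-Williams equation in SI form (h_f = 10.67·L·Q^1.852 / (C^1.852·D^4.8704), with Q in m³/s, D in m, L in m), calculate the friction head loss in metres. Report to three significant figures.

h_f ≈ 9.62 m

h_f = 10.67·1890·0.109^1.852 / (139^1.852·0.317^4.8704) = 9.619 m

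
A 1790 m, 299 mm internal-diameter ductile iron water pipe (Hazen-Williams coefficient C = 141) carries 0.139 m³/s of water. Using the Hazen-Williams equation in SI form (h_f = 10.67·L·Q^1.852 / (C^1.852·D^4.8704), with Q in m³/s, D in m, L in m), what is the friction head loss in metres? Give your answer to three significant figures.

h_f ≈ 18.5 m

h_f = 10.67·1790·0.139^1.852 / (141^1.852·0.299^4.8704) = 18.50 m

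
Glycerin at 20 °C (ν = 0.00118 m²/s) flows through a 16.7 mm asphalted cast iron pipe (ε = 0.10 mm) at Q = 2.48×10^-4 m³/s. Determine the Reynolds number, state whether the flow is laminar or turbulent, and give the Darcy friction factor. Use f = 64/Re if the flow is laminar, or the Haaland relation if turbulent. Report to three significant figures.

Re ≈ 16.0; laminar; f = 64/Re ≈ 3.99

V = 4Q/(πD²) = 1.132 m/s
Re = VD/ν = 1.132·0.0167/0.00118 = 16.0
Re < 2300 → laminar → f = 64/Re = 3.994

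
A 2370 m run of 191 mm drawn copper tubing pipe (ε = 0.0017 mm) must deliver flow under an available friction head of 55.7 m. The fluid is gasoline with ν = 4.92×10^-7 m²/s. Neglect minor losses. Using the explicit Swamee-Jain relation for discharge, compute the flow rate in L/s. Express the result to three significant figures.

Q ≈ 78.5 L/s

Swamee-Jain (Type II): Q = -0.965·√(gD⁵h_f/L)·ln[ε/(3.7D) + √(3.17ν²L/(gD³h_f))]
√(gD⁵h_f/L) = √(9.81·0.191⁵·55.7/2370) = 0.007655
ε/(3.7D) = 2.41×10^-6; √(3.17ν²L/(gD³h_f)) = 2.19×10^-5
Q = -0.965·0.007655·ln(2.426×10^-5) = 0.07850 m³/s
Check: V = 2.74 m/s, Re = 1.06×10^6, f = 0.01172, h_f = 55.6 m ≈ 55.7 m ✓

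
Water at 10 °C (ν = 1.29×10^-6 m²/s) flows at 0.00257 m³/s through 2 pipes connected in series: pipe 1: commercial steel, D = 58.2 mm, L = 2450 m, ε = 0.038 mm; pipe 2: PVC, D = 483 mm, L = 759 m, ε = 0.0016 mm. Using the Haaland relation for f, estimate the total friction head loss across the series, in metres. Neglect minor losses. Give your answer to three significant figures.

H ≈ 46.5 m

Pipe 1: V = 0.9660 m/s, Re = 4.36×10^4, ε/D = 6.53×10^-4, f = 0.02323, h_1 = f(L/D)V²/2g = 46.52 m
Pipe 2: V = 0.01403 m/s, Re = 5250, ε/D = 3.31×10^-6, f = 0.03717, h_2 = f(L/D)V²/2g = 5.858×10^-4 m
Series → Q common, losses add: H = Σh = 46.52 m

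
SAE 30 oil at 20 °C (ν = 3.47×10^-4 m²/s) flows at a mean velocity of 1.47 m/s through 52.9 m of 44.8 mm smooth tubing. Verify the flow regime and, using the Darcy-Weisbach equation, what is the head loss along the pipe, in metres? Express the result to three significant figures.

h_f ≈ 43.9 m

Re = VD/ν = 1.47·0.04480/3.47×10^-4 = 190 → laminar (Re < 2300)
f = 64/Re = 0.3372
h_f = f(L/D)V²/(2g) = 0.3372·(52.9/0.04480)·1.47²/(2·9.81) = 43.86 m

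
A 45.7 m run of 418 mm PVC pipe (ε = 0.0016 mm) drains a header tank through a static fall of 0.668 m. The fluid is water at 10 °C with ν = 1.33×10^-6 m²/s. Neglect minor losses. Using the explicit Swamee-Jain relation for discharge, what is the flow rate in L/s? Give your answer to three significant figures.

Swamee-Jain (Type II): Q = -0.965·√(gD⁵h_f/L)·ln[ε/(3.7D) + √(3.17ν²L/(gD³h_f))]
√(gD⁵h_f/L) = √(9.81·0.418⁵·0.668/45.7) = 0.04278
ε/(3.7D) = 1.03×10^-6; √(3.17ν²L/(gD³h_f)) = 2.31×10^-5
Q = -0.965·0.04278·ln(2.417×10^-5) = 0.4388 m³/s
Check: V = 3.20 m/s, Re = 1.00×10^6, f = 0.01169, h_f = 0.666 m ≈ 0.668 m ✓

Q ≈ 439 L/s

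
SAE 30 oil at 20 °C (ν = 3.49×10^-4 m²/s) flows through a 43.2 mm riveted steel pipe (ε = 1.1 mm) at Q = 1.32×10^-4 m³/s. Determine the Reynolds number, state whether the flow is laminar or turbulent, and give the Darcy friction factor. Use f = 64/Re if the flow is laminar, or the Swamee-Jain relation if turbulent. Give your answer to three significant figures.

V = 4Q/(πD²) = 0.09006 m/s
Re = VD/ν = 0.09006·0.0432/3.49×10^-4 = 11.1
Re < 2300 → laminar → f = 64/Re = 5.741

Re ≈ 11.1; laminar; f = 64/Re ≈ 5.74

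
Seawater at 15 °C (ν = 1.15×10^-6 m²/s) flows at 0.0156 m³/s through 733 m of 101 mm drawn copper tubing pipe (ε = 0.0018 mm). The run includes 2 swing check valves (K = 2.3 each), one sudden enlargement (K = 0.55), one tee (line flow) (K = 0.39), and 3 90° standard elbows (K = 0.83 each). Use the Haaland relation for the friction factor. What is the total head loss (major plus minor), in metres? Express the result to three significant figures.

V = 4Q/(πD²) = 1.947 m/s; V²/2g = 0.1932 m
Re = 1.71×10^5, ε/D = 1.78×10^-5 → f = 0.01608 (Haaland)
Major: h_f = f(L/D)·V²/2g = 0.01608·7257·0.1932 = 22.55 m
Minor: ΣK = 8.03; h_m = ΣK·V²/2g = 1.552 m
Total H_L = 22.55 + 1.552 = 24.10 m

H_L ≈ 24.1 m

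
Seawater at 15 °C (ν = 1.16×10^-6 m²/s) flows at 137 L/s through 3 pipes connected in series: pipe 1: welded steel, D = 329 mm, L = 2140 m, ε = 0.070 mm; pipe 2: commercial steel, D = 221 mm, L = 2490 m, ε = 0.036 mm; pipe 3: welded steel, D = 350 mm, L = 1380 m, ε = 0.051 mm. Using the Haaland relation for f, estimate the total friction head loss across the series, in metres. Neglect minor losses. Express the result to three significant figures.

H ≈ 126 m

Pipe 1: V = 1.612 m/s, Re = 4.57×10^5, ε/D = 2.13×10^-4, f = 0.01552, h_1 = f(L/D)V²/2g = 13.36 m
Pipe 2: V = 3.571 m/s, Re = 6.80×10^5, ε/D = 1.63×10^-4, f = 0.01455, h_2 = f(L/D)V²/2g = 106.5 m
Pipe 3: V = 1.424 m/s, Re = 4.30×10^5, ε/D = 1.46×10^-4, f = 0.01499, h_3 = f(L/D)V²/2g = 6.107 m
Series → Q common, losses add: H = Σh = 126.0 m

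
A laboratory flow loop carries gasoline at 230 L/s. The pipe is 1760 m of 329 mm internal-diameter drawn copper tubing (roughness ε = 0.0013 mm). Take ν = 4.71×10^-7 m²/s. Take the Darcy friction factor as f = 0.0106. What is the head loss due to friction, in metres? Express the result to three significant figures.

V = 4Q/(πD²) = 4·0.230/(π·0.329²) = 2.705 m/s
h_f = f(L/D)V²/(2g) = 0.01060·(1760/0.329)·2.705²/(2·9.81) = 21.16 m

h_f ≈ 21.2 m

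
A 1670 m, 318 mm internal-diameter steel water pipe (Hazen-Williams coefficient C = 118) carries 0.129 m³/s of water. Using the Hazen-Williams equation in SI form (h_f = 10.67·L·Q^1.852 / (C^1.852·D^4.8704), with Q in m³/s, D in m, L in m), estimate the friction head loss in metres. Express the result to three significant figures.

h_f = 10.67·1670·0.129^1.852 / (118^1.852·0.318^4.8704) = 15.49 m

h_f ≈ 15.5 m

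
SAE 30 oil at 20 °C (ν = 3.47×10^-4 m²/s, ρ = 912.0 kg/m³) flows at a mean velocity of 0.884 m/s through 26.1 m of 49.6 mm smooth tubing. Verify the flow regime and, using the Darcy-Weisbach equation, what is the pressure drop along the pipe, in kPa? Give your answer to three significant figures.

Δp ≈ 95.0 kPa

Re = VD/ν = 0.884·0.04960/3.47×10^-4 = 126 → laminar (Re < 2300)
f = 64/Re = 0.5065
h_f = f(L/D)V²/(2g) = 0.5065·(26.1/0.04960)·0.884²/(2·9.81) = 10.62 m
Δp = ρg·h_f = 912.0·9.81·10.62 = 94.97 kPa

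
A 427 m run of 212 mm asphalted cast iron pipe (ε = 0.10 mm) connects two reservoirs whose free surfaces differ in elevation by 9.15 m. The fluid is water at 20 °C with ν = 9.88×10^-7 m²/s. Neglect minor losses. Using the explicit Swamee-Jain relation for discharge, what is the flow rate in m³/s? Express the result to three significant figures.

Swamee-Jain (Type II): Q = -0.965·√(gD⁵h_f/L)·ln[ε/(3.7D) + √(3.17ν²L/(gD³h_f))]
√(gD⁵h_f/L) = √(9.81·0.212⁵·9.15/427) = 0.009488
ε/(3.7D) = 1.27×10^-4; √(3.17ν²L/(gD³h_f)) = 3.93×10^-5
Q = -0.965·0.009488·ln(1.668×10^-4) = 0.07964 m³/s
Check: V = 2.26 m/s, Re = 4.84×10^5, f = 0.01763, h_f = 9.21 m ≈ 9.15 m ✓

Q ≈ 0.0796 m³/s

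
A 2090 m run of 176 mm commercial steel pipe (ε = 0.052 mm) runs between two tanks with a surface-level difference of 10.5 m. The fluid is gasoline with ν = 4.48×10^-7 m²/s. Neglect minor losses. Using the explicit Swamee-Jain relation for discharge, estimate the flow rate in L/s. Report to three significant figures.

Q ≈ 24.9 L/s

Swamee-Jain (Type II): Q = -0.965·√(gD⁵h_f/L)·ln[ε/(3.7D) + √(3.17ν²L/(gD³h_f))]
√(gD⁵h_f/L) = √(9.81·0.176⁵·10.5/2090) = 0.002885
ε/(3.7D) = 7.99×10^-5; √(3.17ν²L/(gD³h_f)) = 4.87×10^-5
Q = -0.965·0.002885·ln(1.285×10^-4) = 0.02494 m³/s
Check: V = 1.03 m/s, Re = 4.03×10^5, f = 0.01660, h_f = 10.6 m ≈ 10.5 m ✓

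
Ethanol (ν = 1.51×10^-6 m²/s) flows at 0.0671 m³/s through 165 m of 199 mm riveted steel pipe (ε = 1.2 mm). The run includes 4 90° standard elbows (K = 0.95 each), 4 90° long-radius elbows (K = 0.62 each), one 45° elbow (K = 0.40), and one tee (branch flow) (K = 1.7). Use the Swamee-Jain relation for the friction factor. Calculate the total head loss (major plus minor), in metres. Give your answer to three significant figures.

V = 4Q/(πD²) = 2.157 m/s; V²/2g = 0.2372 m
Re = 2.84×10^5, ε/D = 0.00603 → f = 0.03260 (Swamee-Jain)
Major: h_f = f(L/D)·V²/2g = 0.03260·829.1·0.2372 = 6.411 m
Minor: ΣK = 8.38; h_m = ΣK·V²/2g = 1.988 m
Total H_L = 6.411 + 1.988 = 8.399 m

H_L ≈ 8.40 m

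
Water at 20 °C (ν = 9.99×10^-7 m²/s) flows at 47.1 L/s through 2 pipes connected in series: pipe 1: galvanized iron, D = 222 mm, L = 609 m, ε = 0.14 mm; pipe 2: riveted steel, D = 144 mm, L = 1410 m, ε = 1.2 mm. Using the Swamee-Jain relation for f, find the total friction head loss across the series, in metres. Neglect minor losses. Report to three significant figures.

H ≈ 154 m

Pipe 1: V = 1.217 m/s, Re = 2.70×10^5, ε/D = 6.31×10^-4, f = 0.01917, h_1 = f(L/D)V²/2g = 3.968 m
Pipe 2: V = 2.892 m/s, Re = 4.17×10^5, ε/D = 0.00833, f = 0.03593, h_2 = f(L/D)V²/2g = 150.0 m
Series → Q common, losses add: H = Σh = 153.9 m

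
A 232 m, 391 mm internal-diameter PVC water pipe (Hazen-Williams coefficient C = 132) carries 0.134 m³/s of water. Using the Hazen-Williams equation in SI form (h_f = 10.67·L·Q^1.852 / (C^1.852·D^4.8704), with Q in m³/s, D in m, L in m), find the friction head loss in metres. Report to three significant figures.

h_f ≈ 0.686 m

h_f = 10.67·232·0.134^1.852 / (132^1.852·0.391^4.8704) = 0.6855 m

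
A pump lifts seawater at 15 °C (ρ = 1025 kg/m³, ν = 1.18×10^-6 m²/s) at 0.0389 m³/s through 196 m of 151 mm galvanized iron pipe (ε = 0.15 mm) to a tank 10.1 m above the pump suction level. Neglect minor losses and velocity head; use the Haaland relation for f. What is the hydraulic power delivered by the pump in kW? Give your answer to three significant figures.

P_hyd ≈ 6.46 kW

V = 4Q/(πD²) = 2.172 m/s; Re = 2.78×10^5; ε/D = 9.93×10^-4; f = 0.02056
h_f = f(L/D)V²/2g = 6.418 m
Total head H = z + h_f = 10.1 + 6.418 = 16.52 m
P_hyd = ρgQH = 1025·9.81·0.0389·16.52 = 6.461 kW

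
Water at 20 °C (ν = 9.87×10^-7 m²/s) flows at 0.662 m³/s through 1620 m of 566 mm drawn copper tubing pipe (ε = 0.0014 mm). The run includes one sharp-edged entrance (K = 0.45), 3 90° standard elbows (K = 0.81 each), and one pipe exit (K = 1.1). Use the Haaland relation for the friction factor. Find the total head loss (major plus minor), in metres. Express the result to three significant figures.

H_L ≈ 12.4 m

V = 4Q/(πD²) = 2.631 m/s; V²/2g = 0.3528 m
Re = 1.51×10^6, ε/D = 2.47×10^-6 → f = 0.01088 (Haaland)
Major: h_f = f(L/D)·V²/2g = 0.01088·2862·0.3528 = 10.99 m
Minor: ΣK = 3.98; h_m = ΣK·V²/2g = 1.404 m
Total H_L = 10.99 + 1.404 = 12.39 m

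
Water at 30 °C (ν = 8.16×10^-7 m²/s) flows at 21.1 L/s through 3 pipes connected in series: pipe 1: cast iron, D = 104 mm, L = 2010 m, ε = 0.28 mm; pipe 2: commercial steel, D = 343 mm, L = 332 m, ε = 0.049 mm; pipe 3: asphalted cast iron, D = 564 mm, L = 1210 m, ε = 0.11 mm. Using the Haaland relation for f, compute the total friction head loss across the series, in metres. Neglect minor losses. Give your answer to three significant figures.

Pipe 1: V = 2.484 m/s, Re = 3.17×10^5, ε/D = 0.00269, f = 0.02585, h_1 = f(L/D)V²/2g = 157.1 m
Pipe 2: V = 0.2284 m/s, Re = 9.60×10^4, ε/D = 1.43×10^-4, f = 0.01860, h_2 = f(L/D)V²/2g = 0.04786 m
Pipe 3: V = 0.08446 m/s, Re = 5.84×10^4, ε/D = 1.95×10^-4, f = 0.02065, h_3 = f(L/D)V²/2g = 0.01610 m
Series → Q common, losses add: H = Σh = 157.2 m

H ≈ 157 m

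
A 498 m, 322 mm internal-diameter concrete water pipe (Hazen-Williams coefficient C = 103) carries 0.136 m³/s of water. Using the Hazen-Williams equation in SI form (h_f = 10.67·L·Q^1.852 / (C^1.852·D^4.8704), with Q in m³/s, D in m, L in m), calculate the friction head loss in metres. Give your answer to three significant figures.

h_f = 10.67·498·0.136^1.852 / (103^1.852·0.322^4.8704) = 6.164 m

h_f ≈ 6.16 m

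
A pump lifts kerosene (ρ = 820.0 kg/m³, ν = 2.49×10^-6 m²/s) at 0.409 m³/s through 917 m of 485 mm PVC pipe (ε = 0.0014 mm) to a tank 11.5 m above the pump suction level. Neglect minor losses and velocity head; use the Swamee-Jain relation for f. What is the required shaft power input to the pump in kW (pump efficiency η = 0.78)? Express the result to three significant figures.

P_shaft ≈ 75.4 kW

V = 4Q/(πD²) = 2.214 m/s; Re = 4.31×10^5; ε/D = 2.89×10^-6; f = 0.01349
h_f = f(L/D)V²/2g = 6.370 m
Total head H = z + h_f = 11.5 + 6.370 = 17.87 m
P_hyd = ρgQH = 820.0·9.81·0.409·17.87 = 58.79 kW
P_shaft = P_hyd/η = 58.79/0.78 = 75.38 kW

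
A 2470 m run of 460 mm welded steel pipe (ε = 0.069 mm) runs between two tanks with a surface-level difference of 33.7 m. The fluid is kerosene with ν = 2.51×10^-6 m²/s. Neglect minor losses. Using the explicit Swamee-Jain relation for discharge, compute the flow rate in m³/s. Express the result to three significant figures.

Swamee-Jain (Type II): Q = -0.965·√(gD⁵h_f/L)·ln[ε/(3.7D) + √(3.17ν²L/(gD³h_f))]
√(gD⁵h_f/L) = √(9.81·0.460⁵·33.7/2470) = 0.05250
ε/(3.7D) = 4.05×10^-5; √(3.17ν²L/(gD³h_f)) = 3.92×10^-5
Q = -0.965·0.05250·ln(7.969×10^-5) = 0.4782 m³/s
Check: V = 2.88 m/s, Re = 5.27×10^5, f = 0.01494, h_f = 33.9 m ≈ 33.7 m ✓

Q ≈ 0.478 m³/s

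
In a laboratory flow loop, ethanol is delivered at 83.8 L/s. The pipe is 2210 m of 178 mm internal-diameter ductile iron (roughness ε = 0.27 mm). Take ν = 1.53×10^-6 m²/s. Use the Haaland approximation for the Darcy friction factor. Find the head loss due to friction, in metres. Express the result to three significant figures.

V = 4Q/(πD²) = 4·0.0838/(π·0.178²) = 3.368 m/s
Re = VD/ν = 3.368·0.178/1.53×10^-6 = 3.92×10^5 → turbulent
ε/D = 0.27/178 = 0.00152
Haaland: f = 0.02233
h_f = f(L/D)V²/(2g) = 0.02233·(2210/0.178)·3.368²/(2·9.81) = 160.2 m

h_f ≈ 160 m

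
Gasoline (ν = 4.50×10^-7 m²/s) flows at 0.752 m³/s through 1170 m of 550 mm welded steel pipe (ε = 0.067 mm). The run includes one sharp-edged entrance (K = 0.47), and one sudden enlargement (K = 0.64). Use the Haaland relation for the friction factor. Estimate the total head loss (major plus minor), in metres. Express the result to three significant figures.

H_L ≈ 14.5 m

V = 4Q/(πD²) = 3.165 m/s; V²/2g = 0.5106 m
Re = 3.87×10^6, ε/D = 1.22×10^-4 → f = 0.01281 (Haaland)
Major: h_f = f(L/D)·V²/2g = 0.01281·2127·0.5106 = 13.92 m
Minor: ΣK = 1.11; h_m = ΣK·V²/2g = 0.5668 m
Total H_L = 13.92 + 0.5668 = 14.49 m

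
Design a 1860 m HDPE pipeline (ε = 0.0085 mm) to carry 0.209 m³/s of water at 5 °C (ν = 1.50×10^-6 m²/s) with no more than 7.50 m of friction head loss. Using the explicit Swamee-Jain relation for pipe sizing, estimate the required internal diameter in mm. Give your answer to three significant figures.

Swamee-Jain (Type III): D = 0.66·[ε^1.25·(LQ²/(gh_f))^4.75 + ν·Q^9.4·(L/(gh_f))^5.2]^0.04
LQ²/(gh_f) = 1.104; L/(gh_f) = 25.28
Term 1 = ε^1.25·(…)^4.75 = 7.35×10^-7; Term 2 = ν·Q^9.4·(…)^5.2 = 1.20×10^-5
D = 0.66·(7.35×10^-7 + 1.20×10^-5)^0.04 = 0.4205 m = 421 mm
Check: V = 1.50 m/s, Re = 4.22×10^5, f = 0.01379, h_f = 7.04 m ≈ 7.50 m ✓

D ≈ 421 mm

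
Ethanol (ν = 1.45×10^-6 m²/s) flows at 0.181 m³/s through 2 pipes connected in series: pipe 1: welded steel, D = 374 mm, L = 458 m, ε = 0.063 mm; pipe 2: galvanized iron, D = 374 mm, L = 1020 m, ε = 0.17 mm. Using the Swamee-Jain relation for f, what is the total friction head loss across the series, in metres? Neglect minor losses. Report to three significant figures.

Pipe 1: V = 1.648 m/s, Re = 4.25×10^5, ε/D = 1.68×10^-4, f = 0.01545, h_1 = f(L/D)V²/2g = 2.617 m
Pipe 2: V = 1.648 m/s, Re = 4.25×10^5, ε/D = 4.55×10^-4, f = 0.01765, h_2 = f(L/D)V²/2g = 6.658 m
Series → Q common, losses add: H = Σh = 9.276 m

H ≈ 9.28 m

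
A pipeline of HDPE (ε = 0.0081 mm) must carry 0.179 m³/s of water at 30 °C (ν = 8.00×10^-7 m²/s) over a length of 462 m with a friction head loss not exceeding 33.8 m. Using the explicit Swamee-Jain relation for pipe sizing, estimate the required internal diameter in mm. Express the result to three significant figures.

D ≈ 214 mm

Swamee-Jain (Type III): D = 0.66·[ε^1.25·(LQ²/(gh_f))^4.75 + ν·Q^9.4·(L/(gh_f))^5.2]^0.04
LQ²/(gh_f) = 0.04464; L/(gh_f) = 1.393
Term 1 = ε^1.25·(…)^4.75 = 1.67×10^-13; Term 2 = ν·Q^9.4·(…)^5.2 = 4.26×10^-13
D = 0.66·(1.67×10^-13 + 4.26×10^-13)^0.04 = 0.2140 m = 214 mm
Check: V = 4.98 m/s, Re = 1.33×10^6, f = 0.01205, h_f = 32.8 m ≈ 33.8 m ✓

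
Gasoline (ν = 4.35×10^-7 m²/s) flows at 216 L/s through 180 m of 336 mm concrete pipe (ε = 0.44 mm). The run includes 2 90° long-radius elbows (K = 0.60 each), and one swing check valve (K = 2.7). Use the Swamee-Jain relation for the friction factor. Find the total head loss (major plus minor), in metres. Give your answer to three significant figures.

H_L ≈ 4.61 m

V = 4Q/(πD²) = 2.436 m/s; V²/2g = 0.3025 m
Re = 1.88×10^6, ε/D = 0.00131 → f = 0.02118 (Swamee-Jain)
Major: h_f = f(L/D)·V²/2g = 0.02118·535.7·0.3025 = 3.432 m
Minor: ΣK = 3.90; h_m = ΣK·V²/2g = 1.180 m
Total H_L = 3.432 + 1.180 = 4.612 m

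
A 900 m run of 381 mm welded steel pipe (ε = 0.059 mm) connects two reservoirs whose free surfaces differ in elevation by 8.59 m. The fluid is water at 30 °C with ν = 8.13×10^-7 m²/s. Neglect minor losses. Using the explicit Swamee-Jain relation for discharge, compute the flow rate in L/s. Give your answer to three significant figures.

Q ≈ 256 L/s

Swamee-Jain (Type II): Q = -0.965·√(gD⁵h_f/L)·ln[ε/(3.7D) + √(3.17ν²L/(gD³h_f))]
√(gD⁵h_f/L) = √(9.81·0.381⁵·8.59/900) = 0.02742
ε/(3.7D) = 4.19×10^-5; √(3.17ν²L/(gD³h_f)) = 2.01×10^-5
Q = -0.965·0.02742·ln(6.197×10^-5) = 0.2563 m³/s
Check: V = 2.25 m/s, Re = 1.05×10^6, f = 0.01420, h_f = 8.64 m ≈ 8.59 m ✓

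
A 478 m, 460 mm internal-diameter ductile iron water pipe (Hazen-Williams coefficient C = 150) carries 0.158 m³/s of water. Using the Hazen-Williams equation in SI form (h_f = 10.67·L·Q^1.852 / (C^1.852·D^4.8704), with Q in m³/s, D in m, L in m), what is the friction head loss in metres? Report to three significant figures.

h_f ≈ 0.685 m

h_f = 10.67·478·0.158^1.852 / (150^1.852·0.460^4.8704) = 0.6853 m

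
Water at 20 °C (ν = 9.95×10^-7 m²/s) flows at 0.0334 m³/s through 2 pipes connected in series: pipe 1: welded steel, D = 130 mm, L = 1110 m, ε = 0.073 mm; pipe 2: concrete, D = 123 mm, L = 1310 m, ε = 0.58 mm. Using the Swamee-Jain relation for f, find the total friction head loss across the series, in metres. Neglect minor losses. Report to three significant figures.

H ≈ 181 m

Pipe 1: V = 2.516 m/s, Re = 3.29×10^5, ε/D = 5.62×10^-4, f = 0.01856, h_1 = f(L/D)V²/2g = 51.16 m
Pipe 2: V = 2.811 m/s, Re = 3.47×10^5, ε/D = 0.00472, f = 0.03025, h_2 = f(L/D)V²/2g = 129.7 m
Series → Q common, losses add: H = Σh = 180.9 m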